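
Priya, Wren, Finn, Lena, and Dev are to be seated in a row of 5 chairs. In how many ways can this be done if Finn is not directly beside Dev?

There are 5! = 120 arrangements in all. If Finn and Dev are adjacent, merging them into one block gives 2·(4)! = 48 arrangements.
Complementary counting: 120 − 48 = 72.

72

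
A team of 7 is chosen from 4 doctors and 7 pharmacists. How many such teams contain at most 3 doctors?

295

Split by how many doctors are chosen (0 through 3).
Sum: C(4,0)·C(7,7) + C(4,1)·C(7,6) + C(4,2)·C(7,5) + C(4,3)·C(7,4) = 1 + 28 + 126 + 140 = 295.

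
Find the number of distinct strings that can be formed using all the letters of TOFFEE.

180

The 6 letters of TOFFEE have repeats: E appearing twice and F appearing twice.
The number of distinct arrangements is 6!/(2!·2!) = 720/4 = 180.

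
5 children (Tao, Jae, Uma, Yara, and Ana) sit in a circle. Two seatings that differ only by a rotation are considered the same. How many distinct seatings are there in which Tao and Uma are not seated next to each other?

12

All circular seatings of 5 people number (4)! = 24.
Those with Tao next to Uma: fuse the pair into one unit and seat 4 units around a circle — 2·(3)! = 12.
Subtracting, 24 − 12 = 12.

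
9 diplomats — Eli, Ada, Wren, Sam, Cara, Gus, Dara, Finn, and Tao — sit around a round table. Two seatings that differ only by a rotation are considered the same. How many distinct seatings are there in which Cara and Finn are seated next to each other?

Treat {Cara, Finn} as one unit (2 internal orders) and seat the resulting 8 units around the table: (7)! circular arrangements.
So 2 × (7)! = 2 × 5040 = 10080.

10080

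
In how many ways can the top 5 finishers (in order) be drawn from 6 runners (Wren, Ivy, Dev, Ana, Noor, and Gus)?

720

This is an ordered selection of 5 from 6: P(6,5).
That gives 6 × 5 × 4 × 3 × 2 = 720.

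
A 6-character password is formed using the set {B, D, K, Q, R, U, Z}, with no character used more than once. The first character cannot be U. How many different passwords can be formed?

The first character has 7−1 = 6 choices (anything except U).
The remaining 5 characters are filled from the other 6 symbols without repetition: 6 × 5 × 4 × 3 × 2 = 720.
Total: 6 × 720 = 4320.

4320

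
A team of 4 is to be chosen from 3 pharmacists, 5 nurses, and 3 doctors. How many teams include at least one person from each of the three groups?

180

With no constraint there are C(11,4) = 330 possible selections.
Selections missing a whole group: no pharmacists → C(8,4) = 70; no nurses → C(6,4) = 15; no doctors → C(8,4) = 70.
Add back selections omitting two groups (i.e. drawn from a single group): C(3,4) + C(5,4) + C(3,4) = 5.
By inclusion–exclusion: 330 − 155 + 5 = 180.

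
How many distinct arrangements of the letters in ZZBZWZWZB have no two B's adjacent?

588

There are 9!/(5!·2!·2!) = 756 arrangements of ZZBZWZWZB in total.
Arrangements with the B's together: treat BB as one letter, giving (8)!/(5!·2!) = 168.
Subtracting, 756 − 168 = 588 arrangements keep the B's apart.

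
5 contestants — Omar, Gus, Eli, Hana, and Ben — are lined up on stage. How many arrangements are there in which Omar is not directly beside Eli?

There are 5! = 120 arrangements in all. If Omar and Eli are adjacent, merging them into one block gives 2·(4)! = 48 arrangements.
Complementary counting: 120 − 48 = 72.

72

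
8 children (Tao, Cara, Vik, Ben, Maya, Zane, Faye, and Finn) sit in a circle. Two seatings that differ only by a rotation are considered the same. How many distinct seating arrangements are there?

5040

Seat Tao anywhere (absorbing the rotational symmetry), then permute the other 7: (7)! = 5040.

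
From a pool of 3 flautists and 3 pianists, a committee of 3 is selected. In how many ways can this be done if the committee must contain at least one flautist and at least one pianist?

Total 3-person selections from all 6: C(6,3) = 20.
Selections missing a whole group: no flautists → C(3,3) = 1; no pianists → C(3,3) = 1.
Both groups omitted at once is impossible, so 20 − 2 = 18.

18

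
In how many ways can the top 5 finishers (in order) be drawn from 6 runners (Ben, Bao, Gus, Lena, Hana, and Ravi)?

This is an ordered selection of 5 from 6: P(6,5).
That gives 6 × 5 × 4 × 3 × 2 = 720.

720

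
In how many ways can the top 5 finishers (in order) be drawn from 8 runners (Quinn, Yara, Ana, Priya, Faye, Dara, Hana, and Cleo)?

6720

This is an ordered selection of 5 from 8: P(8,5).
That gives 8 × 7 × 6 × 5 × 4 = 6720.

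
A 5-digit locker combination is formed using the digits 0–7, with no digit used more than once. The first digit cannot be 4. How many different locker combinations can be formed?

The first digit has 8−1 = 7 choices (anything except 4).
The remaining 4 digits are filled from the other 7 symbols without repetition: 7 × 6 × 5 × 4 = 840.
Total: 7 × 840 = 5880.

5880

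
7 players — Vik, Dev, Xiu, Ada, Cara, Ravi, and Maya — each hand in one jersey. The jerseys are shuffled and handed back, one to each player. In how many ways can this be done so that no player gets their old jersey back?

1854

Let Aᵢ be the assignments in which player i gets their old jersey. We want the size of the complement of A₁∪…∪A_7.
By inclusion–exclusion this is Σ_{j=0}^{7} (−1)^j C(7,j)·(7−j)!.
Computing: 5040 − 5040 + 2520 − 840 + 210 − 42 + 7 − 1 = 1854.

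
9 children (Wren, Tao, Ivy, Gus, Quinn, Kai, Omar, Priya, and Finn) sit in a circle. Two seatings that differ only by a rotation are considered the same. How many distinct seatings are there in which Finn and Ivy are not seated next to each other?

30240

All circular seatings of 9 people number (8)! = 40320.
Those with Finn next to Ivy: fuse the pair into one unit and seat 8 units around a circle — 2·(7)! = 10080.
Subtracting, 40320 − 10080 = 30240.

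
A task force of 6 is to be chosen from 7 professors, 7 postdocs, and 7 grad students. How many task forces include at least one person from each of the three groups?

45276

Total 6-person selections from all 21: C(21,6) = 54264.
Selections missing a whole group: no professors → C(14,6) = 3003; no postdocs → C(14,6) = 3003; no grad students → C(14,6) = 3003.
Add back selections omitting two groups (i.e. drawn from a single group): C(7,6) + C(7,6) + C(7,6) = 21.
By inclusion–exclusion: 54264 − 9009 + 21 = 45276.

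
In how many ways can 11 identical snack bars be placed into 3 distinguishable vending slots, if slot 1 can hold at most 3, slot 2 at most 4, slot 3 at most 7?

By stars and bars, unrestricted non-negative solutions to x_1+…+x_3 = 11 number C(11+2,2) = 78.
Subtract solutions that violate a single cap (substitute x_i' = x_i − (cap_i+1)): x_1 ≥ 4 gives C(9,2) = 36; x_2 ≥ 5 gives C(8,2) = 28; x_3 ≥ 8 gives C(5,2) = 10. Together 74.
Add back pairs where two caps are both exceeded: 6 + 0 + 0 = 6.
By inclusion–exclusion the count is 78 − 74 + 6 = 10.

10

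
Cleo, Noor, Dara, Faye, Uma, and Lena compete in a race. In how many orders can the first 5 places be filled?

720

There are 6 choices for 1st place, 5 for 2nd, and so on down to 2 for position 5.
That gives 6 × 5 × 4 × 3 × 2 = 720.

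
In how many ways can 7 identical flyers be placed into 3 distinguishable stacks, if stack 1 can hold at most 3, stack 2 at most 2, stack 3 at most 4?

6

By stars and bars, unrestricted non-negative solutions to x_1+…+x_3 = 7 number C(7+2,2) = 36.
Subtract solutions that violate a single cap (substitute x_i' = x_i − (cap_i+1)): x_1 ≥ 4 gives C(5,2) = 10; x_2 ≥ 3 gives C(6,2) = 15; x_3 ≥ 5 gives C(4,2) = 6. Together 31.
Add back pairs where two caps are both exceeded: 1 + 0 + 0 = 1.
By inclusion–exclusion the count is 36 − 31 + 1 = 6.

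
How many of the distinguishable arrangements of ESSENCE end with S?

With the last slot taken by S, it remains to arrange the other 6 letters (ESENCE).
Those 6 letters have E appearing 3 times, giving (6)!/(3!) = 120.

120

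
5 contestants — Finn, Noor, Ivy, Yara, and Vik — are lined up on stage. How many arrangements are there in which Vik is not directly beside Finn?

72

There are 5! = 120 arrangements in all. If Vik and Finn are adjacent, merging them into one block gives 2·(4)! = 48 arrangements.
Complementary counting: 120 − 48 = 72.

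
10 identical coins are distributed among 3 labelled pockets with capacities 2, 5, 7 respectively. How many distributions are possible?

12

By stars and bars, unrestricted non-negative solutions to x_1+…+x_3 = 10 number C(10+2,2) = 66.
Subtract solutions that violate a single cap (substitute x_i' = x_i − (cap_i+1)): x_1 ≥ 3 gives C(9,2) = 36; x_2 ≥ 6 gives C(6,2) = 15; x_3 ≥ 8 gives C(4,2) = 6. Together 57.
Add back pairs where two caps are both exceeded: 3 + 0 + 0 = 3.
By inclusion–exclusion the count is 66 − 57 + 3 = 12.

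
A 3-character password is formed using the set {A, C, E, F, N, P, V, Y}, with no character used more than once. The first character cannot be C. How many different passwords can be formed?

294

The first character has 8−1 = 7 choices (anything except C).
The remaining 2 characters are filled from the other 7 symbols without repetition: 7 × 6 = 42.
Total: 7 × 42 = 294.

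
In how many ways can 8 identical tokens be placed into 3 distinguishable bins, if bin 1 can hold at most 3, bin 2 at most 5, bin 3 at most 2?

6

Without the upper bounds there are C(10,2) = 45 ways to split 8 among 3 bins.
Subtract solutions that violate a single cap (substitute x_i' = x_i − (cap_i+1)): x_1 ≥ 4 gives C(6,2) = 15; x_2 ≥ 6 gives C(4,2) = 6; x_3 ≥ 3 gives C(7,2) = 21. Together 42.
Add back pairs where two caps are both exceeded: 0 + 3 + 0 = 3.
By inclusion–exclusion the count is 45 − 42 + 3 = 6.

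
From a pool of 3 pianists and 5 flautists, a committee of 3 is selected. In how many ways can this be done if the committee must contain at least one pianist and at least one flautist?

Unrestricted: C(8,3) = 56 ways to pick any 3 of the 8.
Selections missing a whole group: no pianists → C(5,3) = 10; no flautists → C(3,3) = 1.
Both groups omitted at once is impossible, so 56 − 11 = 45.

45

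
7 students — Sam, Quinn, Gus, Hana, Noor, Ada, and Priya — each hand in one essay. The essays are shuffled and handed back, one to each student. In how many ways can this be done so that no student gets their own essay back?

1854

Count assignments avoiding every fixed point. For any j of the 7 students fixed to their own essay, the other 7−j can be arranged in (7−j)! ways.
By inclusion–exclusion this is Σ_{j=0}^{7} (−1)^j C(7,j)·(7−j)!.
Computing: 5040 − 5040 + 2520 − 840 + 210 − 42 + 7 − 1 = 1854.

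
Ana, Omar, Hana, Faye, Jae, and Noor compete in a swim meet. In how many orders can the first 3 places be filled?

120

This is an ordered selection of 3 from 6: P(6,3).
That gives 6 × 5 × 4 = 120.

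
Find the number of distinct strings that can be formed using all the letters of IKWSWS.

The 6 letters of IKWSWS have repeats: S appearing twice and W appearing twice.
So there are 6! / (2!·2!) = 180 distinguishable arrangements.

180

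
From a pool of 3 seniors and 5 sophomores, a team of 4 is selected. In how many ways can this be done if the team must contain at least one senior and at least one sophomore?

65

With no constraint there are C(8,4) = 70 possible selections.
Selections missing a whole group: no seniors → C(5,4) = 5; no sophomores → C(3,4) = 0.
Both groups omitted at once is impossible, so 70 − 5 = 65.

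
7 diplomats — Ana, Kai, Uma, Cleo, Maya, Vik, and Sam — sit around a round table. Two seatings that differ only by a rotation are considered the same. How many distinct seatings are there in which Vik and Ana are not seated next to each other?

Without the restriction there are (6)! = 720 seatings.
Seatings with Vik beside Ana: treat them as a block with 2 internal orders, giving 2 × (5)! = 240.
Subtracting, 720 − 240 = 480.

480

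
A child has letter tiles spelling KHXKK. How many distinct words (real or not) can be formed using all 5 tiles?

20

The 5 letters of KHXKK have repeats: K appearing 3 times.
Dividing 5! = 120 by 3! = 6 for the repeated letters gives 20.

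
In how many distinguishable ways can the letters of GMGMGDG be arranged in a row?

105

Letter multiplicities in GMGMGDG: D×1, G×4, M×2.
The number of distinct arrangements is 7!/(4!·2!) = 5040/48 = 105.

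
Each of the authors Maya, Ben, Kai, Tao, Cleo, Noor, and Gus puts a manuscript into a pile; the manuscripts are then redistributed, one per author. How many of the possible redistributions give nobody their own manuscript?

1854

Count assignments avoiding every fixed point. For any j of the 7 authors fixed to their own manuscript, the other 7−j can be arranged in (7−j)! ways.
By inclusion–exclusion this is Σ_{j=0}^{7} (−1)^j C(7,j)·(7−j)!.
Computing: 5040 − 5040 + 2520 − 840 + 210 − 42 + 7 − 1 = 1854.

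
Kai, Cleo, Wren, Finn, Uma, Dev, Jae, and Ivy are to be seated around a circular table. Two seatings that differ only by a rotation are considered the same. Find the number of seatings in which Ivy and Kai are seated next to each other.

Glue Ivy and Kai into a block (2 internal orders). Seating 7 units around a circle gives (6)! arrangements.
So 2 × (6)! = 2 × 720 = 1440.

1440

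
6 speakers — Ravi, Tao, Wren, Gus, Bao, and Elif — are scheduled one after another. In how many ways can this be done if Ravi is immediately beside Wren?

Place the 4 others and the Ravi-Wren pair as 5 objects in a line; the pair has 2 internal arrangements.
That gives 2 × 5! = 2 × 120 = 240.

240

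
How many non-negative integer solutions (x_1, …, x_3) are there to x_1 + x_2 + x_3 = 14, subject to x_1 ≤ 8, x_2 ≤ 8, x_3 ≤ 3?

18

By stars and bars, unrestricted non-negative solutions to x_1+…+x_3 = 14 number C(14+2,2) = 120.
Subtract solutions that violate a single cap (substitute x_i' = x_i − (cap_i+1)): x_1 ≥ 9 gives C(7,2) = 21; x_2 ≥ 9 gives C(7,2) = 21; x_3 ≥ 4 gives C(12,2) = 66. Together 108.
Add back pairs where two caps are both exceeded: 0 + 3 + 3 = 6.
By inclusion–exclusion the count is 120 − 108 + 6 = 18.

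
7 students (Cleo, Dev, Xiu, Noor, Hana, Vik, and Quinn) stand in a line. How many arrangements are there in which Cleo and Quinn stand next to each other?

1440

Place the 5 others and the Cleo-Quinn pair as 6 objects in a line; the pair has 2 internal arrangements.
So the count is 2·(6)! = 1440.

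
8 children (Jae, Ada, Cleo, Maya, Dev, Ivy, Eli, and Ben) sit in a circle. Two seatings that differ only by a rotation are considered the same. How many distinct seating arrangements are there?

Fix one person's seat to break rotational symmetry; the remaining 7 people can be arranged in (7)! = 5040 ways.

5040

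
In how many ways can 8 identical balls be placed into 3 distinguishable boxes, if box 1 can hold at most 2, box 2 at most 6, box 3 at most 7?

20

By stars and bars, unrestricted non-negative solutions to x_1+…+x_3 = 8 number C(8+2,2) = 45.
Subtract solutions that violate a single cap (substitute x_i' = x_i − (cap_i+1)): x_1 ≥ 3 gives C(7,2) = 21; x_2 ≥ 7 gives C(3,2) = 3; x_3 ≥ 8 gives C(2,2) = 1. Together 25.
No two caps can be exceeded simultaneously, so the pair terms are all 0.
By inclusion–exclusion the count is 45 − 25 + 0 = 20.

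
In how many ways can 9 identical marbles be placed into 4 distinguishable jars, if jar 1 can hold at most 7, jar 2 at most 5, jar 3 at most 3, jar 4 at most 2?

67

Ignoring the caps, the number of non-negative solutions to x_1+…+x_4 = 9 is C(12,3) = 220.
Subtract solutions that violate a single cap (substitute x_i' = x_i − (cap_i+1)): x_1 ≥ 8 gives C(4,3) = 4; x_2 ≥ 6 gives C(6,3) = 20; x_3 ≥ 4 gives C(8,3) = 56; x_4 ≥ 3 gives C(9,3) = 84. Together 164.
Add back pairs where two caps are both exceeded: 0 + 0 + 0 + 0 + 1 + 10 = 11.
By inclusion–exclusion the count is 220 − 164 + 11 = 67.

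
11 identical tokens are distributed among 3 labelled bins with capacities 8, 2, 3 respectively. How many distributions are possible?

Without the upper bounds there are C(13,2) = 78 ways to split 11 among 3 bins.
Subtract solutions that violate a single cap (substitute x_i' = x_i − (cap_i+1)): x_1 ≥ 9 gives C(4,2) = 6; x_2 ≥ 3 gives C(10,2) = 45; x_3 ≥ 4 gives C(9,2) = 36. Together 87.
Add back pairs where two caps are both exceeded: 0 + 0 + 15 = 15.
By inclusion–exclusion the count is 78 − 87 + 15 = 6.

6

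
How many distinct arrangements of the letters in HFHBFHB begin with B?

With the first slot taken by B, it remains to arrange the other 6 letters (HFHFHB).
Those 6 letters have F appearing twice and H appearing 3 times, giving (6)!/(3!·2!) = 60.

60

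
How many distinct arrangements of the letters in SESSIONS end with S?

840

With the last slot taken by S, it remains to arrange the other 7 letters (ESSIONS).
Those 7 letters have S appearing 3 times, giving (7)!/(3!) = 840.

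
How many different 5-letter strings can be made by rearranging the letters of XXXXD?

The 5 letters of XXXXD have repeats: X appearing 4 times.
The number of distinct arrangements is 5!/(4!) = 120/24 = 5.

5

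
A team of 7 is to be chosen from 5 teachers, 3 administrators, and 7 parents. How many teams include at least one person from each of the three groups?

5516

Unrestricted: C(15,7) = 6435 ways to pick any 7 of the 15.
Selections missing a whole group: no teachers → C(10,7) = 120; no administrators → C(12,7) = 792; no parents → C(8,7) = 8.
Add back selections omitting two groups (i.e. drawn from a single group): C(5,7) + C(3,7) + C(7,7) = 1.
By inclusion–exclusion: 6435 − 920 + 1 = 5516.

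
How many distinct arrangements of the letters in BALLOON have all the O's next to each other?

Treat the 2 copies of O as a single block. The multiset to arrange is then {OO, A, B, L, L, N}, 6 items in all.
That gives (6)!/(2!) = 360 arrangements.

360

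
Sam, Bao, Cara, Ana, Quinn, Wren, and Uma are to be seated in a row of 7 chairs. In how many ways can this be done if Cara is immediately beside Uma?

Place the 5 others and the Cara-Uma pair as 6 objects in a line; the pair has 2 internal arrangements.
That gives 2 × 6! = 2 × 720 = 1440.

1440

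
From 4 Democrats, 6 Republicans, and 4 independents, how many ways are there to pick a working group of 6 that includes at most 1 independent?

Split by how many independents are chosen (0 through 1).
Sum: C(4,0)·C(10,6) + C(4,1)·C(10,5) = 210 + 1008 = 1218.

1218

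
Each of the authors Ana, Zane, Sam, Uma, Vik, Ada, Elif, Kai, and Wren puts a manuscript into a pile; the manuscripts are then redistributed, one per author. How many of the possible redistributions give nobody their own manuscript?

133496

Count assignments avoiding every fixed point. For any j of the 9 authors fixed to their own manuscript, the other 9−j can be arranged in (9−j)! ways.
By inclusion–exclusion this is Σ_{j=0}^{9} (−1)^j C(9,j)·(9−j)!.
Computing: 362880 − 362880 + 181440 − 60480 + 15120 − 3024 + 504 − 72 + 9 − 1 = 133496.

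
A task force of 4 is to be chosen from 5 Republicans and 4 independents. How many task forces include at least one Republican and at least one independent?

120

With no constraint there are C(9,4) = 126 possible selections.
Subtract selections that omit an entire group: no Republicans → C(4,4) = 1; no independents → C(5,4) = 5.
Both groups omitted at once is impossible, so 126 − 6 = 120.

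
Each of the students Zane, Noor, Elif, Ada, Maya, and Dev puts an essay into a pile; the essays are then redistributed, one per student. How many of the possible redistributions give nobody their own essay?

Count assignments avoiding every fixed point. For any j of the 6 students fixed to their own essay, the other 6−j can be arranged in (6−j)! ways.
By inclusion–exclusion this is Σ_{j=0}^{6} (−1)^j C(6,j)·(6−j)!.
Computing: 720 − 720 + 360 − 120 + 30 − 6 + 1 = 265.

265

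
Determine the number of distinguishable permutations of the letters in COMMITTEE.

45360

Letter multiplicities in COMMITTEE: C×1, E×2, I×1, M×2, O×1, T×2.
The number of distinct arrangements is 9!/(2!·2!·2!) = 362880/8 = 45360.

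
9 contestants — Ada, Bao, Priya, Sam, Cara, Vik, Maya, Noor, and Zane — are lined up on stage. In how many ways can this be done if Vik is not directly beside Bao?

282240

There are 9! = 362880 arrangements in all. If Vik and Bao are adjacent, merging them into one block gives 2·(8)! = 80640 arrangements.
So 362880 − 80640 = 282240 arrangements keep them apart.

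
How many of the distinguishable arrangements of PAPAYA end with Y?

10

With the last slot taken by Y, it remains to arrange the other 5 letters (PAPAA).
Those 5 letters have A appearing 3 times and P appearing twice, giving (5)!/(3!·2!) = 10.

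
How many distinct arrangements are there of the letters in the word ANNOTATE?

ANNOTATE has 8 letters with A appearing twice, N appearing twice, and T appearing twice.
So there are 8! / (2!·2!·2!) = 5040 distinguishable arrangements.

5040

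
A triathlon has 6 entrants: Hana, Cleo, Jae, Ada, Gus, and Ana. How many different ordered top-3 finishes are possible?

There are 6 choices for 1st place, 5 for 2nd, and 4 for 3rd.
That gives 6 × 5 × 4 = 120.

120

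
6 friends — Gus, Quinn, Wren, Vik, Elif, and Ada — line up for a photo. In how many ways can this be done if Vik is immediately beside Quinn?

240

Treat {Vik, Quinn} as a single unit. There are 5 units to order, and the pair itself can be ordered 2 ways.
That gives 2 × 5! = 2 × 120 = 240.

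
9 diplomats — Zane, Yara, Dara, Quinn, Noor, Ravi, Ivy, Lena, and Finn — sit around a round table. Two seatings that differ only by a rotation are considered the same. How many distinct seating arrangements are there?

40320

Seat Zane anywhere (absorbing the rotational symmetry), then permute the other 8: (8)! = 40320.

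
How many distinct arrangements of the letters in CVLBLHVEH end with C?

With the last slot taken by C, it remains to arrange the other 8 letters (VLBLHVEH).
Those 8 letters have H appearing twice, L appearing twice, and V appearing twice, giving (8)!/(2!·2!·2!) = 5040.

5040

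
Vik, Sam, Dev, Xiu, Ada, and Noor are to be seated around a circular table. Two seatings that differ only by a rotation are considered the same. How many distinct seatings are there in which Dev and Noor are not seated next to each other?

Without the restriction there are (5)! = 120 seatings.
Those with Dev next to Noor: fuse the pair into one unit and seat 5 units around a circle — 2·(4)! = 48.
Subtracting, 120 − 48 = 72.

72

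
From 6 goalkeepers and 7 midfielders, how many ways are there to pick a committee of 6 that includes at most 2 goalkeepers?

658

Split by how many goalkeepers are chosen (0 through 2).
Sum: C(6,0)·C(7,6) + C(6,1)·C(7,5) + C(6,2)·C(7,4) = 7 + 126 + 525 = 658.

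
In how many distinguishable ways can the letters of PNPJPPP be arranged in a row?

PNPJPPP has 7 letters with P appearing 5 times.
Dividing 7! = 5040 by 5! = 120 for the repeated letters gives 42.

42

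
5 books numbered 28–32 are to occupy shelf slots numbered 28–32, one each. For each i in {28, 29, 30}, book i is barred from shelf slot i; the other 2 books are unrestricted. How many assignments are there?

64

Let Aᵢ (for i ∈ {28, 29, 30}) be the placements that put book i in its forbidden shelf slot. Any j of these fix j positions, leaving (5−j)! ways to fill the rest, and there are C(3,j) ways to pick which j.
By inclusion–exclusion, the number of valid placements is Σ_{j=0}^{3} (−1)^j C(3,j)·(5−j)!.
Computing: 120 − 72 + 18 − 2 = 64.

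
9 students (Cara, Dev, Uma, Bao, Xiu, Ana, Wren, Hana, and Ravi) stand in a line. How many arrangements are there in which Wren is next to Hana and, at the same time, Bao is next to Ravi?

Treat {Wren,Hana} as one block (2 orders) and {Bao,Ravi} as another (2 orders).
That leaves 7 units to arrange: 2 × 2 × 7! = 4 × 5040 = 20160.

20160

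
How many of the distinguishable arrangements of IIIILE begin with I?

With the first slot taken by I, it remains to arrange the other 5 letters (IIILE).
Those 5 letters have I appearing 3 times, giving (5)!/(3!) = 20.

20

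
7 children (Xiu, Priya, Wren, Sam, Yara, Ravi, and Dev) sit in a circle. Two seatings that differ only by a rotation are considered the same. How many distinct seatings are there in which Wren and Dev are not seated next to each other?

480

All circular seatings of 7 people number (6)! = 720.
Those with Wren next to Dev: fuse the pair into one unit and seat 6 units around a circle — 2·(5)! = 240.
Subtracting, 720 − 240 = 480.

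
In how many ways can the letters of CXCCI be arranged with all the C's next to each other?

Treat the 3 copies of C as a single block. The multiset to arrange is then {CCC, I, X}, 3 items in all.
All 3 items are distinct, so there are (3)! = 6 arrangements.

6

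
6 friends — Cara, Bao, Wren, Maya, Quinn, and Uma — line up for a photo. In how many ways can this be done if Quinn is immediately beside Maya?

Glue Quinn and Maya into one block (2 internal orders), leaving 5 units to arrange in a row.
That gives 2 × 5! = 2 × 120 = 240.

240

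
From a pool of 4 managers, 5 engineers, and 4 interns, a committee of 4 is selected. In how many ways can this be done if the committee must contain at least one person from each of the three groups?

400

Unrestricted: C(13,4) = 715 ways to pick any 4 of the 13.
Selections missing a whole group: no managers → C(9,4) = 126; no engineers → C(8,4) = 70; no interns → C(9,4) = 126.
Add back selections omitting two groups (i.e. drawn from a single group): C(4,4) + C(5,4) + C(4,4) = 7.
By inclusion–exclusion: 715 − 322 + 7 = 400.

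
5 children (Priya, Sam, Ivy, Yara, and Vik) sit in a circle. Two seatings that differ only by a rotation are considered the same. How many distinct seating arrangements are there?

24

Fix one person's seat to break rotational symmetry; the remaining 4 people can be arranged in (4)! = 24 ways.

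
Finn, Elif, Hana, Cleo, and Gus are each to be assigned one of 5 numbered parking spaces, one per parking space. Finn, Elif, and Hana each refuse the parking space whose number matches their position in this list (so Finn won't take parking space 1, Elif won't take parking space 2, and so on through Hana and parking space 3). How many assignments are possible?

Let Aᵢ (for i ∈ {1, 2, 3}) be the placements that put person i in their forbidden parking space. Any j of these fix j positions, leaving (5−j)! ways to fill the rest, and there are C(3,j) ways to pick which j.
By inclusion–exclusion, the number of valid placements is Σ_{j=0}^{3} (−1)^j C(3,j)·(5−j)!.
Computing: 120 − 72 + 18 − 2 = 64.

64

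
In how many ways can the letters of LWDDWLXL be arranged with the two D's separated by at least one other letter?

1260

Total arrangements of LWDDWLXL: 8!/(3!·2!·2!) = 1680.
If the two D's are adjacent, glue them into one block, leaving 7 items to arrange: (7)!/(3!·2!) = 420 ways.
Hence 1680 − 420 = 1260.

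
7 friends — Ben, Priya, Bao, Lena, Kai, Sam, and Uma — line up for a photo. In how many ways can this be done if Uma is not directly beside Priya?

Of the 7! = 5040 arrangements, those with Uma and Priya adjacent number 2 × 6! = 1440 (treat the pair as a block with 2 internal orders).
Complementary counting: 5040 − 1440 = 3600.

3600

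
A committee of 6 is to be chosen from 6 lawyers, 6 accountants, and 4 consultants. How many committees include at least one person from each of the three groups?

Unrestricted: C(16,6) = 8008 ways to pick any 6 of the 16.
Selections missing a whole group: no lawyers → C(10,6) = 210; no accountants → C(10,6) = 210; no consultants → C(12,6) = 924.
Add back selections omitting two groups (i.e. drawn from a single group): C(6,6) + C(6,6) + C(4,6) = 2.
By inclusion–exclusion: 8008 − 1344 + 2 = 6666.

6666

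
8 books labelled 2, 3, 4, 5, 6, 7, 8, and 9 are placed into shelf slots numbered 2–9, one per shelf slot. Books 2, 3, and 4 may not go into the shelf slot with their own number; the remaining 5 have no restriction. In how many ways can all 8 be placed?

Let Aᵢ (for i ∈ {2, 3, 4}) be the placements that put book i in its forbidden shelf slot. Any j of these fix j positions, leaving (8−j)! ways to fill the rest, and there are C(3,j) ways to pick which j.
By inclusion–exclusion, the number of valid placements is Σ_{j=0}^{3} (−1)^j C(3,j)·(8−j)!.
Computing: 40320 − 15120 + 2160 − 120 = 27240.

27240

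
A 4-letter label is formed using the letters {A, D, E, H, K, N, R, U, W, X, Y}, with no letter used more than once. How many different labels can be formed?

7920

With no repetition, fill the 4 letters in order: 11 choices, then 10, down to 8.
11 × 10 × 9 × 8 = 7920.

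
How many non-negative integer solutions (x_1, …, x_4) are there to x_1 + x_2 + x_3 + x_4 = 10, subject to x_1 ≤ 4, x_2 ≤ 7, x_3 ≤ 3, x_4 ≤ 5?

Ignoring the caps, the number of non-negative solutions to x_1+…+x_4 = 10 is C(13,3) = 286.
Subtract solutions that violate a single cap (substitute x_i' = x_i − (cap_i+1)): x_1 ≥ 5 gives C(8,3) = 56; x_2 ≥ 8 gives C(5,3) = 10; x_3 ≥ 4 gives C(9,3) = 84; x_4 ≥ 6 gives C(7,3) = 35. Together 185.
Add back pairs where two caps are both exceeded: 0 + 4 + 0 + 0 + 0 + 1 = 5.
By inclusion–exclusion the count is 286 − 185 + 5 = 106.

106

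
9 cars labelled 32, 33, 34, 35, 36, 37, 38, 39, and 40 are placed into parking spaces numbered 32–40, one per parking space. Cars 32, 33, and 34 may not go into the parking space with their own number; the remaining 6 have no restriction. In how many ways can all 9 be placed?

Let Aᵢ (for i ∈ {32, 33, 34}) be the placements that put car i in its forbidden parking space. Any j of these fix j positions, leaving (9−j)! ways to fill the rest, and there are C(3,j) ways to pick which j.
By inclusion–exclusion, the number of valid placements is Σ_{j=0}^{3} (−1)^j C(3,j)·(9−j)!.
Computing: 362880 − 120960 + 15120 − 720 = 256320.

256320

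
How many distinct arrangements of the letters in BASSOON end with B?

With the last slot taken by B, it remains to arrange the other 6 letters (ASSOON).
Those 6 letters have O appearing twice and S appearing twice, giving (6)!/(2!·2!) = 180.

180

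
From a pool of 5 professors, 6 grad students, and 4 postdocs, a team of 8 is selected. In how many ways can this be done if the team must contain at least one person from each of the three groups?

6216

Unrestricted: C(15,8) = 6435 ways to pick any 8 of the 15.
Subtract selections that omit an entire group: no professors → C(10,8) = 45; no grad students → C(9,8) = 9; no postdocs → C(11,8) = 165.
Add back selections omitting two groups (i.e. drawn from a single group): C(5,8) + C(6,8) + C(4,8) = 0.
By inclusion–exclusion: 6435 − 219 + 0 = 6216.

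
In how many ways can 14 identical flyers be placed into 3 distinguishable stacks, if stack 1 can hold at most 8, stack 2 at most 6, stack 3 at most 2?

6

Ignoring the caps, the number of non-negative solutions to x_1+…+x_3 = 14 is C(16,2) = 120.
Subtract solutions that violate a single cap (substitute x_i' = x_i − (cap_i+1)): x_1 ≥ 9 gives C(7,2) = 21; x_2 ≥ 7 gives C(9,2) = 36; x_3 ≥ 3 gives C(13,2) = 78. Together 135.
Add back pairs where two caps are both exceeded: 0 + 6 + 15 = 21.
By inclusion–exclusion the count is 120 − 135 + 21 = 6.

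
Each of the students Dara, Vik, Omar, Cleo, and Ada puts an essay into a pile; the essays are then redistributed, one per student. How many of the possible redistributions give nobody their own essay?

44

Count assignments avoiding every fixed point. For any j of the 5 students fixed to their own essay, the other 5−j can be arranged in (5−j)! ways.
By inclusion–exclusion this is Σ_{j=0}^{5} (−1)^j C(5,j)·(5−j)!.
Computing: 120 − 120 + 60 − 20 + 5 − 1 = 44.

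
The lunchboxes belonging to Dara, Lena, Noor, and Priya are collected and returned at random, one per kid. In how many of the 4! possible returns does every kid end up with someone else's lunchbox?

Let Aᵢ be the assignments in which kid i gets their own lunchbox. We want the size of the complement of A₁∪…∪A_4.
By inclusion–exclusion this is Σ_{j=0}^{4} (−1)^j C(4,j)·(4−j)!.
Computing: 24 − 24 + 12 − 4 + 1 = 9.

9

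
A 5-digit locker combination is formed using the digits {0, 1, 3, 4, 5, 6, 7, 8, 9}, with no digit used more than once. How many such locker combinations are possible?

15120

This is a permutation of 5 out of 9: P(9,5) = 9!/4!.
That product is 9 × 8 × 7 × 6 × 5 = 15120.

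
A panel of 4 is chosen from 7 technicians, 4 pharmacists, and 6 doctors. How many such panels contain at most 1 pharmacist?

1859

Split by how many pharmacists are chosen (0 through 1).
Sum: C(4,0)·C(13,4) + C(4,1)·C(13,3) = 715 + 1144 = 1859.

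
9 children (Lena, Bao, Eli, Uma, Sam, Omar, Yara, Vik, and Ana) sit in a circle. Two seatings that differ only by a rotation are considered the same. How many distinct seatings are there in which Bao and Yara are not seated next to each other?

30240

All circular seatings of 9 people number (8)! = 40320.
Seatings with Bao beside Yara: treat them as a block with 2 internal orders, giving 2 × (7)! = 10080.
Subtracting, 40320 − 10080 = 30240.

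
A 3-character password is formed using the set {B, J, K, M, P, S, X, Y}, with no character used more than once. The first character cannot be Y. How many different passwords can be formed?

294

The first character has 8−1 = 7 choices (anything except Y).
The remaining 2 characters are filled from the other 7 symbols without repetition: 7 × 6 = 42.
Total: 7 × 42 = 294.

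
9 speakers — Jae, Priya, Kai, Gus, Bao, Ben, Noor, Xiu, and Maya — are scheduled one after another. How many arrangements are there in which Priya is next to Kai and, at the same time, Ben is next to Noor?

Treat {Priya,Kai} as one block (2 orders) and {Ben,Noor} as another (2 orders).
That leaves 7 units to arrange: 2 × 2 × 7! = 4 × 5040 = 20160.

20160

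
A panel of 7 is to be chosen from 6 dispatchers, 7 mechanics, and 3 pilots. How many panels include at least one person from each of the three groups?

9569

Total 7-person selections from all 16: C(16,7) = 11440.
Subtract selections that omit an entire group: no dispatchers → C(10,7) = 120; no mechanics → C(9,7) = 36; no pilots → C(13,7) = 1716.
Add back selections omitting two groups (i.e. drawn from a single group): C(6,7) + C(7,7) + C(3,7) = 1.
By inclusion–exclusion: 11440 − 1872 + 1 = 9569.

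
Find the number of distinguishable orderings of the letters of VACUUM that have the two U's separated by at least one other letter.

Total arrangements of VACUUM: 6!/(2!) = 360.
Arrangements with the U's together: treat UU as one letter, giving (5)! = 120.
Subtracting, 360 − 120 = 240 arrangements keep the U's apart.

240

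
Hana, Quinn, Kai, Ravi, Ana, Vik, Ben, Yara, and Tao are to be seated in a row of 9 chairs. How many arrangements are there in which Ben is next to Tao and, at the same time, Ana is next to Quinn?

20160

Treat {Ben,Tao} as one block (2 orders) and {Ana,Quinn} as another (2 orders).
That leaves 7 units to arrange: 2 × 2 × 7! = 4 × 5040 = 20160.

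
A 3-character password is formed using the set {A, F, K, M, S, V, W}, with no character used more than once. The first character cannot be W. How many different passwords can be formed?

180

The first character has 7−1 = 6 choices (anything except W).
The remaining 2 characters are filled from the other 6 symbols without repetition: 6 × 5 = 30.
Total: 6 × 30 = 180.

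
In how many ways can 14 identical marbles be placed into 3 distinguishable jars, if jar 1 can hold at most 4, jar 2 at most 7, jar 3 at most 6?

Ignoring the caps, the number of non-negative solutions to x_1+…+x_3 = 14 is C(16,2) = 120.
Subtract solutions that violate a single cap (substitute x_i' = x_i − (cap_i+1)): x_1 ≥ 5 gives C(11,2) = 55; x_2 ≥ 8 gives C(8,2) = 28; x_3 ≥ 7 gives C(9,2) = 36. Together 119.
Add back pairs where two caps are both exceeded: 3 + 6 + 0 = 9.
By inclusion–exclusion the count is 120 − 119 + 9 = 10.

10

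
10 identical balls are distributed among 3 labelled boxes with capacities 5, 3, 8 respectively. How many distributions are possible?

Without the upper bounds there are C(12,2) = 66 ways to split 10 among 3 boxes.
Subtract solutions that violate a single cap (substitute x_i' = x_i − (cap_i+1)): x_1 ≥ 6 gives C(6,2) = 15; x_2 ≥ 4 gives C(8,2) = 28; x_3 ≥ 9 gives C(3,2) = 3. Together 46.
Add back pairs where two caps are both exceeded: 1 + 0 + 0 = 1.
By inclusion–exclusion the count is 66 − 46 + 1 = 21.

21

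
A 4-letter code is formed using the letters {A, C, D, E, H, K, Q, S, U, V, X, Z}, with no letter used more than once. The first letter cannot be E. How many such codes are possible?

10890

The first letter has 12−1 = 11 choices (anything except E).
The remaining 3 letters are filled from the other 11 symbols without repetition: 11 × 10 × 9 = 990.
Total: 11 × 990 = 10890.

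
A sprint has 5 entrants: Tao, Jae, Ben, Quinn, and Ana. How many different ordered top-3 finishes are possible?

60

This is an ordered selection of 3 from 5: P(5,3).
That gives 5 × 4 × 3 = 60.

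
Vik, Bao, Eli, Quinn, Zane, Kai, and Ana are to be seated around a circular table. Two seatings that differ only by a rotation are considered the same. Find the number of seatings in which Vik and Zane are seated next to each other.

Glue Vik and Zane into a block (2 internal orders). Seating 6 units around a circle gives (5)! arrangements.
So 2 × (5)! = 2 × 120 = 240.

240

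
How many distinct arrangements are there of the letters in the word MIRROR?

Letter multiplicities in MIRROR: I×1, M×1, O×1, R×3.
The number of distinct arrangements is 6!/(3!) = 720/6 = 120.

120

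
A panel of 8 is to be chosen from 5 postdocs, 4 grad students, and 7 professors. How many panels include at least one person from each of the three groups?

Unrestricted: C(16,8) = 12870 ways to pick any 8 of the 16.
Subtract selections that omit an entire group: no postdocs → C(11,8) = 165; no grad students → C(12,8) = 495; no professors → C(9,8) = 9.
Add back selections omitting two groups (i.e. drawn from a single group): C(5,8) + C(4,8) + C(7,8) = 0.
By inclusion–exclusion: 12870 − 669 + 0 = 12201.

12201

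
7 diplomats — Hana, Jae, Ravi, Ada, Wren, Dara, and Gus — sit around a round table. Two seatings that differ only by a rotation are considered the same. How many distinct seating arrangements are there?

Fix one person's seat to break rotational symmetry; the remaining 6 people can be arranged in (6)! = 720 ways.

720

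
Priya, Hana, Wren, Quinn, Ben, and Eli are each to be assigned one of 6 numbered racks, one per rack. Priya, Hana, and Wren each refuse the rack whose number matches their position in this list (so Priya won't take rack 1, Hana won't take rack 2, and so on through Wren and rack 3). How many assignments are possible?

Let Aᵢ (for i ∈ {1, 2, 3}) be the placements that put person i in their forbidden rack. Any j of these fix j positions, leaving (6−j)! ways to fill the rest, and there are C(3,j) ways to pick which j.
By inclusion–exclusion, the number of valid placements is Σ_{j=0}^{3} (−1)^j C(3,j)·(6−j)!.
Computing: 720 − 360 + 72 − 6 = 426.

426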